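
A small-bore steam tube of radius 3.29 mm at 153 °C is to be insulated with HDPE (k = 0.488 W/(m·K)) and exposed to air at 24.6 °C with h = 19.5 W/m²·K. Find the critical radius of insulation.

For a cylinder, r_cr = k_ins/h = 0.488/19.5 = 0.0250 m = 2.50 cm

r_cr = 2.50 cm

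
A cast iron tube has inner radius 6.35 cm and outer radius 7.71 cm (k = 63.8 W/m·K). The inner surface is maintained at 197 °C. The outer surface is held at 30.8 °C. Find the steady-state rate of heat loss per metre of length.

Q' = 343 kW/m

Q' = 2πk·ΔT/ln(r₂/r₁) = 2π × 63.8 × 166.2 / ln(0.0771/0.0635) = 3.43×10^5 W/m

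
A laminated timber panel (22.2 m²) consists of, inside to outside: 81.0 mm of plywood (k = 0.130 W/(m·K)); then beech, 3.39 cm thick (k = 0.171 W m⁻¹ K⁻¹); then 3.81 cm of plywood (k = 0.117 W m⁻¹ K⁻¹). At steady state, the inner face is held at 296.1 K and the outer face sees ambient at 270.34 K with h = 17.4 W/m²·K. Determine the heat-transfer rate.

Q = 475 W

Treat each layer as a resistance in series:
  R_plywood = L/(kA) = 0.0810/(0.130·22.2) = 0.02807 K/W
  R_beech = L/(kA) = 0.0339/(0.171·22.2) = 0.008930 K/W
  R_plywood = L/(kA) = 0.0381/(0.117·22.2) = 0.01467 K/W
  R_conv,out = 1/(hA) = 1/(17.4·22.2) = 0.002589 K/W
ΣR = 0.02807 + 0.008930 + 0.01467 + 0.002589 = 0.05426 K/W
Q = ΔT/ΣR = (296.1 K − 270.34 K)/0.05426 = 475 W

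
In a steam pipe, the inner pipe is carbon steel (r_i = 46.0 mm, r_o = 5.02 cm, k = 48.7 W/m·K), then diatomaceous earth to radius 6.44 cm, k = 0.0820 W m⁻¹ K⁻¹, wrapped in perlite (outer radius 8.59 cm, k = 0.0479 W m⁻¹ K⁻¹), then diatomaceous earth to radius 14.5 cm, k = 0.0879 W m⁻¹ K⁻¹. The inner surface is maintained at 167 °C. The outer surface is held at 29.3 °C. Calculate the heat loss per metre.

Q' = 57.6 W/m

Series thermal resistances, inner to outer:
  R'_carbon steel = ln(0.0502/0.0460)/(2πk) = 0.08737/(2π·48.7) = 2.855×10^-4 m·K/W
  R'_diatomaceous earth = ln(0.0644/0.0502)/(2πk) = 0.2491/(2π·0.0820) = 0.4835 m·K/W
  R'_perlite = ln(0.0859/0.0644)/(2πk) = 0.2881/(2π·0.0479) = 0.9572 m·K/W
  R'_diatomaceous earth = ln(0.145/0.0859)/(2πk) = 0.5235/(2π·0.0879) = 0.9480 m·K/W
ΣR = 2.855×10^-4 + 0.4835 + 0.9572 + 0.9480 = 2.389 m·K/W
Q' = ΔT/ΣR = (167 °C − 29.3 °C)/2.389 = 57.6 W/m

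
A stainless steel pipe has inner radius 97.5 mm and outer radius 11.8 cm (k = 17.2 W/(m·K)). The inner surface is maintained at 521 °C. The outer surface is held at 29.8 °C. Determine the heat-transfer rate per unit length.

Q' = 2πk·ΔT/ln(r₂/r₁) = 2π × 17.2 × 491.2 / ln(0.118/0.0975) = 2.78×10^5 W/m

Q' = 278 kW/m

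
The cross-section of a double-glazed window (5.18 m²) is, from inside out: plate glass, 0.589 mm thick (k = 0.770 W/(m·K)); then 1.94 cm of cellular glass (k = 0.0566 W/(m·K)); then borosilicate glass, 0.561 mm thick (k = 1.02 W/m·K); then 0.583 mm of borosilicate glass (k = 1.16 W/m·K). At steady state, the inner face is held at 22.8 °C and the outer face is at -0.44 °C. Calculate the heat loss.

Treat each layer as a resistance in series:
  R_plate glass = L/(kA) = 5.89×10^-4/(0.770·5.18) = 1.477×10^-4 K/W
  R_cellular glass = L/(kA) = 0.0194/(0.0566·5.18) = 0.06617 K/W
  R_borosilicate glass = L/(kA) = 5.61×10^-4/(1.02·5.18) = 1.062×10^-4 K/W
  R_borosilicate glass = L/(kA) = 5.83×10^-4/(1.16·5.18) = 9.702×10^-5 K/W
ΣR = 1.477×10^-4 + 0.06617 + 1.062×10^-4 + 9.702×10^-5 = 0.06652 K/W
Q = ΔT/ΣR = (22.8 °C − -0.44 °C)/0.06652 = 349 W

Q = 349 W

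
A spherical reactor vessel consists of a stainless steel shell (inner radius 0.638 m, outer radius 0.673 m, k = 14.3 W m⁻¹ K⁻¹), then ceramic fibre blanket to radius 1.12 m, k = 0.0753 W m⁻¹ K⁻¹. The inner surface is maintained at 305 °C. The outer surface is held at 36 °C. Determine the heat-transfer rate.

Q = 429 W

Resistance network (inner→outer):
  R_stainless steel = (1/0.638 − 1/0.673)/(4πk) = 0.08151/(4π·14.3) = 4.536×10^-4 K/W
  R_ceramic fibre blanket = (1/0.673 − 1/1.12)/(4πk) = 0.5930/(4π·0.0753) = 0.6267 K/W
ΣR = 4.536×10^-4 + 0.6267 = 0.6272 K/W
Q = ΔT/ΣR = (305 °C − 36 °C)/0.6272 = 429 W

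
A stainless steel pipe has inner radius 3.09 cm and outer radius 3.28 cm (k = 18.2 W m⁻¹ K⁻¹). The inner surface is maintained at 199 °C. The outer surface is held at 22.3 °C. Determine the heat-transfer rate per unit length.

Q' = 2πk·ΔT/ln(r₂/r₁) = 2π × 18.2 × 176.7 / ln(0.0328/0.0309) = 3.39×10^5 W/m

Q' = 339 kW/m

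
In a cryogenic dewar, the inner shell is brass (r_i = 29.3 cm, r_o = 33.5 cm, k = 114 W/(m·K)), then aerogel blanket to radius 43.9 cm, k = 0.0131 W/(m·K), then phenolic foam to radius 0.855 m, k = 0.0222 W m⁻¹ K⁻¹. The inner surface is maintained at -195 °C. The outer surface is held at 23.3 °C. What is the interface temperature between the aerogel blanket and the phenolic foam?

Resistance network (inner→outer):
  R_brass = (1/0.293 − 1/0.335)/(4πk) = 0.4279/(4π·114) = 2.987×10^-4 K/W
  R_aerogel blanket = (1/0.335 − 1/0.439)/(4πk) = 0.7072/(4π·0.0131) = 4.296 K/W
  R_phenolic foam = (1/0.439 − 1/0.855)/(4πk) = 1.108/(4π·0.0222) = 3.973 K/W
ΣR = 2.987×10^-4 + 4.296 + 3.973 = 8.269 K/W
Q = ΔT/ΣR = (-195 °C − 23.3 °C)/8.269 = -26.40 W
From the inner boundary to the aerogel blanket/phenolic foam interface, ΣR_partial = 4.296 K/W.
T_interface = T_in − Q·ΣR_partial = -195 °C − (-26.40)(4.296) = -81.6 °C

T = -81.6 °C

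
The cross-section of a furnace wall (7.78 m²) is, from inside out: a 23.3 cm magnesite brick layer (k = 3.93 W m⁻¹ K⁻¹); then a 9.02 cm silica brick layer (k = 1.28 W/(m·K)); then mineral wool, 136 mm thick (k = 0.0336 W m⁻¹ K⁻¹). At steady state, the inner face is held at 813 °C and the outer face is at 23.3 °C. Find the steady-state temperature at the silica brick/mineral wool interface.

T = 788 °C

Resistance network (inner→outer):
  R_magnesite brick = L/(kA) = 0.233/(3.93·7.78) = 0.007621 K/W
  R_silica brick = L/(kA) = 0.0902/(1.28·7.78) = 0.009058 K/W
  R_mineral wool = L/(kA) = 0.136/(0.0336·7.78) = 0.5203 K/W
ΣR = 0.007621 + 0.009058 + 0.5203 = 0.5370 K/W
Q = ΔT/ΣR = (813 °C − 23.3 °C)/0.5370 = 1471 W
From the inner boundary to the silica brick/mineral wool interface, ΣR_partial = 0.01668 K/W.
T_interface = T_in − Q·ΣR_partial = 813 °C − (1471)(0.01668) = 788 °C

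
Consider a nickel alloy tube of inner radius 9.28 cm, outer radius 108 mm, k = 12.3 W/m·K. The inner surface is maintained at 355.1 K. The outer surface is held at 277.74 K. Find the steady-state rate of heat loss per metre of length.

Q' = 39.4 kW/m

Q' = 2πk·ΔT/ln(r₂/r₁) = 2π × 12.3 × 77.36 / ln(0.108/0.0928) = 39400 W/m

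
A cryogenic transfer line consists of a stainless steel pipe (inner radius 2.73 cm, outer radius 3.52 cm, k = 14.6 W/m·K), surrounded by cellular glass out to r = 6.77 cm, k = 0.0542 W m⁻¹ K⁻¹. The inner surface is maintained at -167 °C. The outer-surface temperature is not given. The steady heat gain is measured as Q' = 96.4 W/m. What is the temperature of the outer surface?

Series resistances:
  R'_stainless steel = ln(0.0352/0.0273)/(2πk) = 0.2542/(2π·14.6) = 0.002771 m·K/W
  R'_cellular glass = ln(0.0677/0.0352)/(2πk) = 0.6540/(2π·0.0542) = 1.921 m·K/W
ΣR = 1.923 m·K/W
ΔT = Q'·ΣR = 96.4 × 1.923 = 185.4 K
Heat flows inward, so T_out = T_in + ΔT = -167 + 185.4 = 18.4 °C

T_out = 18.4 °C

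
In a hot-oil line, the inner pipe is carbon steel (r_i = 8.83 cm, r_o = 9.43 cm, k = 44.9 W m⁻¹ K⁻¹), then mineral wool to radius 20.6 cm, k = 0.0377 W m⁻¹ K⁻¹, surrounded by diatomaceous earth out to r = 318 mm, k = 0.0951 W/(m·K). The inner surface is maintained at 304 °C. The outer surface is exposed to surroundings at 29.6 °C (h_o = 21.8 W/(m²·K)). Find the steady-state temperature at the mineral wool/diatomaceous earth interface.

T = 80.4 °C

Series thermal resistances, inner to outer:
  R'_carbon steel = ln(0.0943/0.0883)/(2πk) = 0.06574/(2π·44.9) = 2.330×10^-4 m·K/W
  R'_mineral wool = ln(0.206/0.0943)/(2πk) = 0.7814/(2π·0.0377) = 3.299 m·K/W
  R'_diatomaceous earth = ln(0.318/0.206)/(2πk) = 0.4342/(2π·0.0951) = 0.7266 m·K/W
  R'_conv,out = 1/(2πr h) = 1/(2π·0.318·21.8) = 0.02296 m·K/W
ΣR = 2.330×10^-4 + 3.299 + 0.7266 + 0.02296 = 4.049 m·K/W
Q' = ΔT/ΣR = (304 °C − 29.6 °C)/4.049 = 67.77 W/m
From the inner boundary to the mineral wool/diatomaceous earth interface, ΣR_partial = 3.299 m·K/W.
T_interface = T_in − Q'·ΣR_partial = 304 °C − (67.77)(3.299) = 80.4 °C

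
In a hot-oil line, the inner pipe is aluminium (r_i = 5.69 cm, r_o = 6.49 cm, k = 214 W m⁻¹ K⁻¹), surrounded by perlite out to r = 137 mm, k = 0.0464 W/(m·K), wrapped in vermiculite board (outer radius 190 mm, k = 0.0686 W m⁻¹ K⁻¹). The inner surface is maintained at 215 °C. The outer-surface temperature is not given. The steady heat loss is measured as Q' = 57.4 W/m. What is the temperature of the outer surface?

Sum the resistances:
  R'_aluminium = ln(0.0649/0.0569)/(2πk) = 0.1316/(2π·214) = 9.784×10^-5 m·K/W
  R'_perlite = ln(0.137/0.0649)/(2πk) = 0.7471/(2π·0.0464) = 2.563 m·K/W
  R'_vermiculite board = ln(0.190/0.137)/(2πk) = 0.3270/(2π·0.0686) = 0.7588 m·K/W
ΣR = 3.322 m·K/W
ΔT = Q'·ΣR = 57.4 × 3.322 = 190.7 K
Heat flows outward, so T_out = T_in − ΔT = 215 − 190.7 = 24.3 °C

T_out = 24.3 °C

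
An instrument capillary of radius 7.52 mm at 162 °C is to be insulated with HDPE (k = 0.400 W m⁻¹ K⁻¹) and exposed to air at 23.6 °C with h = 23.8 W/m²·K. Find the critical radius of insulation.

For a cylinder, r_cr = k_ins/h = 0.400/23.8 = 0.0168 m = 1.68 cm

r_cr = 1.68 cm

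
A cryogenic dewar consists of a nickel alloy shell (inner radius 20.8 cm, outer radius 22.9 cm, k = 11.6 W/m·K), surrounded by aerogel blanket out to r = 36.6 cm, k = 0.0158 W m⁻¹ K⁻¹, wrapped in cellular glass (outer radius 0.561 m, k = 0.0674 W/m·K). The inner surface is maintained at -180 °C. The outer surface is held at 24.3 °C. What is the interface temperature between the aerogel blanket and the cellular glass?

T = -0.2 °C

Treat each layer as a resistance in series:
  R_nickel alloy = (1/0.208 − 1/0.229)/(4πk) = 0.4409/(4π·11.6) = 0.003024 K/W
  R_aerogel blanket = (1/0.229 − 1/0.366)/(4πk) = 1.635/(4π·0.0158) = 8.233 K/W
  R_cellular glass = (1/0.366 − 1/0.561)/(4πk) = 0.9497/(4π·0.0674) = 1.121 K/W
ΣR = 0.003024 + 8.233 + 1.121 = 9.357 K/W
Q = ΔT/ΣR = (-180 °C − 24.3 °C)/9.357 = -21.83 W
From the inner boundary to the aerogel blanket/cellular glass interface, ΣR_partial = 8.236 K/W.
T_interface = T_in − Q·ΣR_partial = -180 °C − (-21.83)(8.236) = -0.2 °C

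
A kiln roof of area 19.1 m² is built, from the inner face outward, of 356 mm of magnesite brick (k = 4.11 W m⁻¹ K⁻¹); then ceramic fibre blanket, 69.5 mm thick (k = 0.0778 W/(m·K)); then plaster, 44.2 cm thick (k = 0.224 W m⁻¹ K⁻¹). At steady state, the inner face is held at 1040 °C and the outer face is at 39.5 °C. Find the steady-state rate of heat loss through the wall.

Treat each layer as a resistance in series:
  R_magnesite brick = L/(kA) = 0.356/(4.11·19.1) = 0.004535 K/W
  R_ceramic fibre blanket = L/(kA) = 0.0695/(0.0778·19.1) = 0.04677 K/W
  R_plaster = L/(kA) = 0.442/(0.224·19.1) = 0.1033 K/W
ΣR = 0.004535 + 0.04677 + 0.1033 = 0.1546 K/W
Q = ΔT/ΣR = (1040 °C − 39.5 °C)/0.1546 = 6470 W

Q = 6470 W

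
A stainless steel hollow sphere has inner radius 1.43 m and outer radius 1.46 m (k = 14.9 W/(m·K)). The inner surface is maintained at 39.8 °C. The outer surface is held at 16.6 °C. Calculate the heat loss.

Q = 302 kW

Q = 4πk·ΔT/(1/r₁ − 1/r₂) = 4π × 14.9 × 23.2 / (1/1.43 − 1/1.46) = 3.02×10^5 W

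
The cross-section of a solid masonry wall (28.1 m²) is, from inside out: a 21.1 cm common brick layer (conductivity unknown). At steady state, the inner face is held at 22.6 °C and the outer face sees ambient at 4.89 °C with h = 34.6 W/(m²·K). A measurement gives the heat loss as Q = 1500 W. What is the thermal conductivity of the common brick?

ΣR = ΔT/Q = |22.6 − 4.89|/1500 = 0.01181 K/W
Known resistances:
  R_conv,out = 1/(hA) = 1/(34.6·28.1) = 0.001029 K/W
R_common brick = ΣR − ΣR_known = 0.01181 − 0.001029 = 0.01078 K/W
L/(kA) = 0.01078 ⇒ k = 0.211/(0.01078·28.1) = 0.697 W/m·K

k = 0.697 W/m·K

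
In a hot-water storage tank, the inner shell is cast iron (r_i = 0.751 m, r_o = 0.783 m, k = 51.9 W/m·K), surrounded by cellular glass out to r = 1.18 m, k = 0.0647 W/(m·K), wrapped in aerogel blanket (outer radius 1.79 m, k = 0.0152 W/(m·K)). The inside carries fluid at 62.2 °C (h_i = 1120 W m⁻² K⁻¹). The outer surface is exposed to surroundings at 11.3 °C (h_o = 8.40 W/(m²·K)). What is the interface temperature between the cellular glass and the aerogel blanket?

T = 49.0 °C

Resistance network (inner→outer):
  R_conv,in = 1/(4πr²h) = 1/(4π·0.751²·1120) = 1.260×10^-4 K/W
  R_cast iron = (1/0.751 − 1/0.783)/(4πk) = 0.05442/(4π·51.9) = 8.344×10^-5 K/W
  R_cellular glass = (1/0.783 − 1/1.18)/(4πk) = 0.4297/(4π·0.0647) = 0.5285 K/W
  R_aerogel blanket = (1/1.18 − 1/1.79)/(4πk) = 0.2888/(4π·0.0152) = 1.512 K/W
  R_conv,out = 1/(4πr²h) = 1/(4π·1.79²·8.40) = 0.002957 K/W
ΣR = 1.260×10^-4 + 8.344×10^-5 + 0.5285 + 1.512 + 0.002957 = 2.044 K/W
Q = ΔT/ΣR = (62.2 °C − 11.3 °C)/2.044 = 24.90 W
From the inner boundary to the cellular glass/aerogel blanket interface, ΣR_partial = 0.5287 K/W.
T_interface = T_in − Q·ΣR_partial = 62.2 °C − (24.90)(0.5287) = 49.0 °C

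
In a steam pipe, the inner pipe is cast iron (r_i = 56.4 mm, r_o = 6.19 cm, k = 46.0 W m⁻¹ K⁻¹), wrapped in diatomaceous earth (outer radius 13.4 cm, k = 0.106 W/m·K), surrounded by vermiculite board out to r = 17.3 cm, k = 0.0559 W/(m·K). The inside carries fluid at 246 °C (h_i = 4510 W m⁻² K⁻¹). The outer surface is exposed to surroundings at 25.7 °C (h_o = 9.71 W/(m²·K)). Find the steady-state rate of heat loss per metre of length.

Q' = 111 W/m

Series thermal resistances, inner to outer:
  R'_conv,in = 1/(2πr h) = 1/(2π·0.0564·4510) = 6.257×10^-4 m·K/W
  R'_cast iron = ln(0.0619/0.0564)/(2πk) = 0.09305/(2π·46.0) = 3.219×10^-4 m·K/W
  R'_diatomaceous earth = ln(0.134/0.0619)/(2πk) = 0.7723/(2π·0.106) = 1.160 m·K/W
  R'_vermiculite board = ln(0.173/0.134)/(2πk) = 0.2555/(2π·0.0559) = 0.7273 m·K/W
  R'_conv,out = 1/(2πr h) = 1/(2π·0.173·9.71) = 0.09474 m·K/W
ΣR = 6.257×10^-4 + 3.219×10^-4 + 1.160 + 0.7273 + 0.09474 = 1.983 m·K/W
Q' = ΔT/ΣR = (246 °C − 25.7 °C)/1.983 = 111 W/m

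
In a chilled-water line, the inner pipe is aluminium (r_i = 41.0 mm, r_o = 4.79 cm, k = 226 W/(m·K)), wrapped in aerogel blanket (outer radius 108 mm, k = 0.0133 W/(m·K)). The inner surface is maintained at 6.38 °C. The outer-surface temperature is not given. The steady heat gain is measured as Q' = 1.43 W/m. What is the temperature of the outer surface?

T_out = 20.3 °C

Sum the resistances:
  R'_aluminium = ln(0.0479/0.0410)/(2πk) = 0.1555/(2π·226) = 1.095×10^-4 m·K/W
  R'_aerogel blanket = ln(0.108/0.0479)/(2πk) = 0.8130/(2π·0.0133) = 9.729 m·K/W
ΣR = 9.729 m·K/W
ΔT = Q'·ΣR = 1.43 × 9.729 = 13.91 K
Heat flows inward, so T_out = T_in + ΔT = 6.38 + 13.91 = 20.3 °C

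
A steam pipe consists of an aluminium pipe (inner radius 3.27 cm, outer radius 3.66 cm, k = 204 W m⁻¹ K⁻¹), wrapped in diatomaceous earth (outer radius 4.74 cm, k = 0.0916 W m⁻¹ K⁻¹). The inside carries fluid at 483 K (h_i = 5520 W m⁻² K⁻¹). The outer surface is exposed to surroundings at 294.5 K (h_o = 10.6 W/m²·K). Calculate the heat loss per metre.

Q' = 246 W/m

Series thermal resistances, inner to outer:
  R'_conv,in = 1/(2πr h) = 1/(2π·0.0327·5520) = 8.817×10^-4 m·K/W
  R'_aluminium = ln(0.0366/0.0327)/(2πk) = 0.1127/(2π·204) = 8.790×10^-5 m·K/W
  R'_diatomaceous earth = ln(0.0474/0.0366)/(2πk) = 0.2586/(2π·0.0916) = 0.4493 m·K/W
  R'_conv,out = 1/(2πr h) = 1/(2π·0.0474·10.6) = 0.3168 m·K/W
ΣR = 8.817×10^-4 + 8.790×10^-5 + 0.4493 + 0.3168 = 0.7671 m·K/W
Q' = ΔT/ΣR = (483 K − 294.5 K)/0.7671 = 246 W/m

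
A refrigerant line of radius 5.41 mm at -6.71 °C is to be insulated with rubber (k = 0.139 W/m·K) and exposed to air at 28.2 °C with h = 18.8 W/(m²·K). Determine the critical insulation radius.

For a cylinder, r_cr = k_ins/h = 0.139/18.8 = 0.00739 m = 0.739 cm

r_cr = 0.739 cm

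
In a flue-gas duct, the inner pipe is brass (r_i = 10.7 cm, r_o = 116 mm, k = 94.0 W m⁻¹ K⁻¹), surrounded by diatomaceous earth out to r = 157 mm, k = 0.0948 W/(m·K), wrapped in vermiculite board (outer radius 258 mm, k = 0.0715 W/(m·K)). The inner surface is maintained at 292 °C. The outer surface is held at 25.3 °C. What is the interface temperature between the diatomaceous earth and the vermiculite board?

T = 208 °C

Resistance network (inner→outer):
  R'_brass = ln(0.116/0.107)/(2πk) = 0.08076/(2π·94.0) = 1.367×10^-4 m·K/W
  R'_diatomaceous earth = ln(0.157/0.116)/(2πk) = 0.3027/(2π·0.0948) = 0.5081 m·K/W
  R'_vermiculite board = ln(0.258/0.157)/(2πk) = 0.4967/(2π·0.0715) = 1.106 m·K/W
ΣR = 1.367×10^-4 + 0.5081 + 1.106 = 1.614 m·K/W
Q' = ΔT/ΣR = (292 °C − 25.3 °C)/1.614 = 165.2 W/m
From the inner boundary to the diatomaceous earth/vermiculite board interface, ΣR_partial = 0.5082 m·K/W.
T_interface = T_in − Q'·ΣR_partial = 292 °C − (165.2)(0.5082) = 208 °C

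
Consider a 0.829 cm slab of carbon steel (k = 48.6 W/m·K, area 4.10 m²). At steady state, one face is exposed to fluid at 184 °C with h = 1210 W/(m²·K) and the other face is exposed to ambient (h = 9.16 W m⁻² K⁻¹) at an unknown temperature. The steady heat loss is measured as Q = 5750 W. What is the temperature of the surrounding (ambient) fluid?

T_out = 29.5 °C

Sum the resistances:
  R_conv,in = 1/(hA) = 1/(1210·4.10) = 2.016×10^-4 K/W
  R_carbon steel = L/(kA) = 0.00829/(48.6·4.10) = 4.160×10^-5 K/W
  R_conv,out = 1/(hA) = 1/(9.16·4.10) = 0.02663 K/W
ΣR = 0.02687 K/W
ΔT = Q·ΣR = 5750 × 0.02687 = 154.5 K
Heat flows outward, so T_out = T_in − ΔT = 184 − 154.5 = 29.5 °C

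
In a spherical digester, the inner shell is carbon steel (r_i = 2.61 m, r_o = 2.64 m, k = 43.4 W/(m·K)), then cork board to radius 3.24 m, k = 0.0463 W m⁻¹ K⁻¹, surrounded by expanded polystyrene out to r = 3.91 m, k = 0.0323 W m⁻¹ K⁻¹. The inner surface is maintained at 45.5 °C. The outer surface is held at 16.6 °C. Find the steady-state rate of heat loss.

Treat each layer as a resistance in series:
  R_carbon steel = (1/2.61 − 1/2.64)/(4πk) = 0.004354/(4π·43.4) = 7.983×10^-6 K/W
  R_cork board = (1/2.64 − 1/3.24)/(4πk) = 0.07015/(4π·0.0463) = 0.1206 K/W
  R_expanded polystyrene = (1/3.24 − 1/3.91)/(4πk) = 0.05289/(4π·0.0323) = 0.1303 K/W
ΣR = 7.983×10^-6 + 0.1206 + 0.1303 = 0.2509 K/W
Q = ΔT/ΣR = (45.5 °C − 16.6 °C)/0.2509 = 115 W

Q = 115 W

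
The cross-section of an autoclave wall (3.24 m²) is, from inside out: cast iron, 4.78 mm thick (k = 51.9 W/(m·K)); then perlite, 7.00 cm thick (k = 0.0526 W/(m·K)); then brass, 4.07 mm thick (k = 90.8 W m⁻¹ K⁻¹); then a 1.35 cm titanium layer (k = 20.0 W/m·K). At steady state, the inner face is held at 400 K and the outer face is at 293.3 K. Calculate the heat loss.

Treat each layer as a resistance in series:
  R_cast iron = L/(kA) = 0.00478/(51.9·3.24) = 2.843×10^-5 K/W
  R_perlite = L/(kA) = 0.0700/(0.0526·3.24) = 0.4107 K/W
  R_brass = L/(kA) = 0.00407/(90.8·3.24) = 1.383×10^-5 K/W
  R_titanium = L/(kA) = 0.0135/(20.0·3.24) = 2.083×10^-4 K/W
ΣR = 2.843×10^-5 + 0.4107 + 1.383×10^-5 + 2.083×10^-4 = 0.4110 K/W
Q = ΔT/ΣR = (400 K − 293.3 K)/0.4110 = 260 W

Q = 260 W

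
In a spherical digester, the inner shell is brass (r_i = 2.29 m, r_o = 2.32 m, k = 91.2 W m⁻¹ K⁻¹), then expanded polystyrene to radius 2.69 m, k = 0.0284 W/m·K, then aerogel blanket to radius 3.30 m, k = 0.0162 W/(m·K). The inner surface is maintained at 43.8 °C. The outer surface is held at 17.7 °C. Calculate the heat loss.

Resistance network (inner→outer):
  R_brass = (1/2.29 − 1/2.32)/(4πk) = 0.005647/(4π·91.2) = 4.927×10^-6 K/W
  R_expanded polystyrene = (1/2.32 − 1/2.69)/(4πk) = 0.05929/(4π·0.0284) = 0.1661 K/W
  R_aerogel blanket = (1/2.69 − 1/3.30)/(4πk) = 0.06872/(4π·0.0162) = 0.3376 K/W
ΣR = 4.927×10^-6 + 0.1661 + 0.3376 = 0.5037 K/W
Q = ΔT/ΣR = (43.8 °C − 17.7 °C)/0.5037 = 51.8 W

Q = 51.8 W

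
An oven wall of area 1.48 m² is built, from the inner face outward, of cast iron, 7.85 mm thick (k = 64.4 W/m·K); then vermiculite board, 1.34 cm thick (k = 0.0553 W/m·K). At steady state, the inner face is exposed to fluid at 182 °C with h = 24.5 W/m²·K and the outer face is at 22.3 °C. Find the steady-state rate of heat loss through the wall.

Q = 834 W

Series thermal resistances, inner to outer:
  R_conv,in = 1/(hA) = 1/(24.5·1.48) = 0.02758 K/W
  R_cast iron = L/(kA) = 0.00785/(64.4·1.48) = 8.236×10^-5 K/W
  R_vermiculite board = L/(kA) = 0.0134/(0.0553·1.48) = 0.1637 K/W
ΣR = 0.02758 + 8.236×10^-5 + 0.1637 = 0.1914 K/W
Q = ΔT/ΣR = (182 °C − 22.3 °C)/0.1914 = 834 W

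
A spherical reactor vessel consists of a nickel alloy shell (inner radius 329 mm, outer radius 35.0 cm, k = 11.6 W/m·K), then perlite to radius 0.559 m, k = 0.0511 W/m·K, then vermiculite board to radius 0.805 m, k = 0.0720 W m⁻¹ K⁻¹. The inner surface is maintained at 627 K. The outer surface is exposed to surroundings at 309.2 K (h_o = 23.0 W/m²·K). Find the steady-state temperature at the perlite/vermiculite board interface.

T = 394 K

Series thermal resistances, inner to outer:
  R_nickel alloy = (1/0.329 − 1/0.350)/(4πk) = 0.1824/(4π·11.6) = 0.001251 K/W
  R_perlite = (1/0.350 − 1/0.559)/(4πk) = 1.068/(4π·0.0511) = 1.664 K/W
  R_vermiculite board = (1/0.559 − 1/0.805)/(4πk) = 0.5467/(4π·0.0720) = 0.6042 K/W
  R_conv,out = 1/(4πr²h) = 1/(4π·0.805²·23.0) = 0.005339 K/W
ΣR = 0.001251 + 1.664 + 0.6042 + 0.005339 = 2.275 K/W
Q = ΔT/ΣR = (627 K − 309.2 K)/2.275 = 139.7 W
From the inner boundary to the perlite/vermiculite board interface, ΣR_partial = 1.665 K/W.
T_interface = T_in − Q·ΣR_partial = 627 K − (139.7)(1.665) = 394 K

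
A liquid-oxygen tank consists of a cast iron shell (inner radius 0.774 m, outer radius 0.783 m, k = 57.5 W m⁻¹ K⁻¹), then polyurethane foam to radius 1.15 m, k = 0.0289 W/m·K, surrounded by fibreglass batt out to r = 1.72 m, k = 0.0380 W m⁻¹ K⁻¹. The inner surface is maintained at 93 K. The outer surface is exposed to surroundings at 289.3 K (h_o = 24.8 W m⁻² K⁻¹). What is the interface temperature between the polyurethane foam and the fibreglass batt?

T = 220.6 K

Treat each layer as a resistance in series:
  R_cast iron = (1/0.774 − 1/0.783)/(4πk) = 0.01485/(4π·57.5) = 2.055×10^-5 K/W
  R_polyurethane foam = (1/0.783 − 1/1.15)/(4πk) = 0.4076/(4π·0.0289) = 1.122 K/W
  R_fibreglass batt = (1/1.15 − 1/1.72)/(4πk) = 0.2882/(4π·0.0380) = 0.6035 K/W
  R_conv,out = 1/(4πr²h) = 1/(4π·1.72²·24.8) = 0.001085 K/W
ΣR = 2.055×10^-5 + 1.122 + 0.6035 + 0.001085 = 1.727 K/W
Q = ΔT/ΣR = (93 K − 289.3 K)/1.727 = -113.7 W
From the inner boundary to the polyurethane foam/fibreglass batt interface, ΣR_partial = 1.122 K/W.
T_interface = T_in − Q·ΣR_partial = 93 K − (-113.7)(1.122) = 220.6 K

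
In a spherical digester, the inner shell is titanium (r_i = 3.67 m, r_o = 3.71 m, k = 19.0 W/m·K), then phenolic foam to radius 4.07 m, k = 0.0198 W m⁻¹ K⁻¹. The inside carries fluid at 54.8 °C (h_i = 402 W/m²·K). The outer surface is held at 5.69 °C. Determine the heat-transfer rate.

Series thermal resistances, inner to outer:
  R_conv,in = 1/(4πr²h) = 1/(4π·3.67²·402) = 1.470×10^-5 K/W
  R_titanium = (1/3.67 − 1/3.71)/(4πk) = 0.002938/(4π·19.0) = 1.230×10^-5 K/W
  R_phenolic foam = (1/3.71 − 1/4.07)/(4πk) = 0.02384/(4π·0.0198) = 0.09582 K/W
ΣR = 1.470×10^-5 + 1.230×10^-5 + 0.09582 = 0.09585 K/W
Q = ΔT/ΣR = (54.8 °C − 5.69 °C)/0.09585 = 512 W

Q = 512 W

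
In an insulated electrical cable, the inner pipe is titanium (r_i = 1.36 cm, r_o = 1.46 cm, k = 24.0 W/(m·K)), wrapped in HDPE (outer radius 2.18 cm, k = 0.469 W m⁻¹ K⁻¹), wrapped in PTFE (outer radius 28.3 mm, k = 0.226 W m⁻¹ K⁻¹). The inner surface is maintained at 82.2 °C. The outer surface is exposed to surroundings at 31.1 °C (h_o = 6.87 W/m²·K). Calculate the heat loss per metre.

Q' = 44.9 W/m

Treat each layer as a resistance in series:
  R'_titanium = ln(0.0146/0.0136)/(2πk) = 0.07095/(2π·24.0) = 4.705×10^-4 m·K/W
  R'_HDPE = ln(0.0218/0.0146)/(2πk) = 0.4009/(2π·0.469) = 0.1360 m·K/W
  R'_PTFE = ln(0.0283/0.0218)/(2πk) = 0.2610/(2π·0.226) = 0.1838 m·K/W
  R'_conv,out = 1/(2πr h) = 1/(2π·0.0283·6.87) = 0.8186 m·K/W
ΣR = 4.705×10^-4 + 0.1360 + 0.1838 + 0.8186 = 1.139 m·K/W
Q' = ΔT/ΣR = (82.2 °C − 31.1 °C)/1.139 = 44.9 W/m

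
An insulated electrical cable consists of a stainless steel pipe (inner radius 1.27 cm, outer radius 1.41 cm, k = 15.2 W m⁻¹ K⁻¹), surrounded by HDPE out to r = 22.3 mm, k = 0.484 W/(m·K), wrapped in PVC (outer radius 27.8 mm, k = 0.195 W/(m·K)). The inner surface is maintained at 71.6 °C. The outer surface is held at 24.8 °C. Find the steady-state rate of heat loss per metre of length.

Treat each layer as a resistance in series:
  R'_stainless steel = ln(0.0141/0.0127)/(2πk) = 0.1046/(2π·15.2) = 0.001095 m·K/W
  R'_HDPE = ln(0.0223/0.0141)/(2πk) = 0.4584/(2π·0.484) = 0.1507 m·K/W
  R'_PVC = ln(0.0278/0.0223)/(2πk) = 0.2204/(2π·0.195) = 0.1799 m·K/W
ΣR = 0.001095 + 0.1507 + 0.1799 = 0.3317 m·K/W
Q' = ΔT/ΣR = (71.6 °C − 24.8 °C)/0.3317 = 141 W/m

Q' = 141 W/m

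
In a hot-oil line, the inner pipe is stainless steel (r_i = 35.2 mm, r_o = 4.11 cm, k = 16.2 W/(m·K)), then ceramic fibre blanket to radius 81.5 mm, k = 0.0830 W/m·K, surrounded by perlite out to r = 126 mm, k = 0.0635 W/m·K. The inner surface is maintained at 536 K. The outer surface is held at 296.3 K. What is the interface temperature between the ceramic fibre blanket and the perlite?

Series thermal resistances, inner to outer:
  R'_stainless steel = ln(0.0411/0.0352)/(2πk) = 0.1550/(2π·16.2) = 0.001522 m·K/W
  R'_ceramic fibre blanket = ln(0.0815/0.0411)/(2πk) = 0.6846/(2π·0.0830) = 1.313 m·K/W
  R'_perlite = ln(0.126/0.0815)/(2πk) = 0.4357/(2π·0.0635) = 1.092 m·K/W
ΣR = 0.001522 + 1.313 + 1.092 = 2.407 m·K/W
Q' = ΔT/ΣR = (536 K − 296.3 K)/2.407 = 99.58 W/m
From the inner boundary to the ceramic fibre blanket/perlite interface, ΣR_partial = 1.315 m·K/W.
T_interface = T_in − Q'·ΣR_partial = 536 K − (99.58)(1.315) = 405 K

T = 405 K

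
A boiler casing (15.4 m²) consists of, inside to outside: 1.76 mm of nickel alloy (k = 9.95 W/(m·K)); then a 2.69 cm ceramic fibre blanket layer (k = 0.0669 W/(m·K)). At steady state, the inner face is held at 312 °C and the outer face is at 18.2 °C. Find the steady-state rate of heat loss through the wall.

Series thermal resistances, inner to outer:
  R_nickel alloy = L/(kA) = 0.00176/(9.95·15.4) = 1.149×10^-5 K/W
  R_ceramic fibre blanket = L/(kA) = 0.0269/(0.0669·15.4) = 0.02611 K/W
ΣR = 1.149×10^-5 + 0.02611 = 0.02612 K/W
Q = ΔT/ΣR = (312 °C − 18.2 °C)/0.02612 = 11200 W

Q = 11200 W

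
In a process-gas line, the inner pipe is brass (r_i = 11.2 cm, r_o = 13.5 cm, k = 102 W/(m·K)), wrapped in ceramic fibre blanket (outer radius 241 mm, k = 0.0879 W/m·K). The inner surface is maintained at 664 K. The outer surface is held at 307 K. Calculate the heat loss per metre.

Q' = 340 W/m

Resistance network (inner→outer):
  R'_brass = ln(0.135/0.112)/(2πk) = 0.1868/(2π·102) = 2.914×10^-4 m·K/W
  R'_ceramic fibre blanket = ln(0.241/0.135)/(2πk) = 0.5795/(2π·0.0879) = 1.049 m·K/W
ΣR = 2.914×10^-4 + 1.049 = 1.049 m·K/W
Q' = ΔT/ΣR = (664 K − 307 K)/1.049 = 340 W/m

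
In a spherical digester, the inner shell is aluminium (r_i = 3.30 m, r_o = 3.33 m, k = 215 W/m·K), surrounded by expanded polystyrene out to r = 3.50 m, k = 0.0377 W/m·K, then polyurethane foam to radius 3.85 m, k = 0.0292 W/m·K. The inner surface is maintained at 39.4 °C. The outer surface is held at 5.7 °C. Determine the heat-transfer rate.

Q = 332 W

Treat each layer as a resistance in series:
  R_aluminium = (1/3.30 − 1/3.33)/(4πk) = 0.002730/(4π·215) = 1.010×10^-6 K/W
  R_expanded polystyrene = (1/3.33 − 1/3.50)/(4πk) = 0.01459/(4π·0.0377) = 0.03079 K/W
  R_polyurethane foam = (1/3.50 − 1/3.85)/(4πk) = 0.02597/(4π·0.0292) = 0.07079 K/W
ΣR = 1.010×10^-6 + 0.03079 + 0.07079 = 0.1016 K/W
Q = ΔT/ΣR = (39.4 °C − 5.7 °C)/0.1016 = 332 W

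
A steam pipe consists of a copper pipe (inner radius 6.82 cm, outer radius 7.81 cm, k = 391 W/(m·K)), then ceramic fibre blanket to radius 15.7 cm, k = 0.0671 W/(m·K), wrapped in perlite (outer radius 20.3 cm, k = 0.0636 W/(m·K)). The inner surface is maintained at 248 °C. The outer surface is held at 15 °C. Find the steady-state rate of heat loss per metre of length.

Q' = 101 W/m

Series thermal resistances, inner to outer:
  R'_copper = ln(0.0781/0.0682)/(2πk) = 0.1355/(2π·391) = 5.517×10^-5 m·K/W
  R'_ceramic fibre blanket = ln(0.157/0.0781)/(2πk) = 0.6983/(2π·0.0671) = 1.656 m·K/W
  R'_perlite = ln(0.203/0.157)/(2πk) = 0.2570/(2π·0.0636) = 0.6430 m·K/W
ΣR = 5.517×10^-5 + 1.656 + 0.6430 = 2.299 m·K/W
Q' = ΔT/ΣR = (248 °C − 15 °C)/2.299 = 101 W/m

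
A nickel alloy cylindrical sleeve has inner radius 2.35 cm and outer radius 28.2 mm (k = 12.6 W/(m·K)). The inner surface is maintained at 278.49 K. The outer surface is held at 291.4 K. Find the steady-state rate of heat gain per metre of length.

Q' = 5.61 kW/m

Q' = 2πk·ΔT/ln(r₂/r₁) = 2π × 12.6 × 12.91 / ln(0.0282/0.0235) = 5610 W/m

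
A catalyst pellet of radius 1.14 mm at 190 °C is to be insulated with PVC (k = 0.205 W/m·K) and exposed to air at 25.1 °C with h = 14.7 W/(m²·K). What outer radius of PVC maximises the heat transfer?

r_cr = 2.79 cm

For a sphere, r_cr = 2k_ins/h = 2·0.205/14.7 = 0.0279 m = 2.79 cm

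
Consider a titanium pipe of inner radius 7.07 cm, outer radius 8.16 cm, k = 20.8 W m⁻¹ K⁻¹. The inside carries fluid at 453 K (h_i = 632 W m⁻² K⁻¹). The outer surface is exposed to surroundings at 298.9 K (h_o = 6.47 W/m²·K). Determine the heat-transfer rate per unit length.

Treat each layer as a resistance in series:
  R'_conv,in = 1/(2πr h) = 1/(2π·0.0707·632) = 0.003562 m·K/W
  R'_titanium = ln(0.0816/0.0707)/(2πk) = 0.1434/(2π·20.8) = 0.001097 m·K/W
  R'_conv,out = 1/(2πr h) = 1/(2π·0.0816·6.47) = 0.3015 m·K/W
ΣR = 0.003562 + 0.001097 + 0.3015 = 0.3062 m·K/W
Q' = ΔT/ΣR = (453 K − 298.9 K)/0.3062 = 503 W/m

Q' = 503 W/m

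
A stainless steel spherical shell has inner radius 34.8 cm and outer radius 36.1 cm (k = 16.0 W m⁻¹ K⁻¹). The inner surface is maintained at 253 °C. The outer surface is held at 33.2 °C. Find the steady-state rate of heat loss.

Q = 4πk·ΔT/(1/r₁ − 1/r₂) = 4π × 16.0 × 219.8 / (1/0.348 − 1/0.361) = 4.27×10^5 W

Q = 427 kW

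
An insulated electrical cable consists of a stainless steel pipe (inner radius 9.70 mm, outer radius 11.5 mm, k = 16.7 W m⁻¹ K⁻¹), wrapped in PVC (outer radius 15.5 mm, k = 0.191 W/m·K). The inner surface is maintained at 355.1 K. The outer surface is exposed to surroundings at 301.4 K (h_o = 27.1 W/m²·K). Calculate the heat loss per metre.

Q' = 85.3 W/m

Treat each layer as a resistance in series:
  R'_stainless steel = ln(0.0115/0.00970)/(2πk) = 0.1702/(2π·16.7) = 0.001622 m·K/W
  R'_PVC = ln(0.0155/0.0115)/(2πk) = 0.2985/(2π·0.191) = 0.2487 m·K/W
  R'_conv,out = 1/(2πr h) = 1/(2π·0.0155·27.1) = 0.3789 m·K/W
ΣR = 0.001622 + 0.2487 + 0.3789 = 0.6292 m·K/W
Q' = ΔT/ΣR = (355.1 K − 301.4 K)/0.6292 = 85.3 W/m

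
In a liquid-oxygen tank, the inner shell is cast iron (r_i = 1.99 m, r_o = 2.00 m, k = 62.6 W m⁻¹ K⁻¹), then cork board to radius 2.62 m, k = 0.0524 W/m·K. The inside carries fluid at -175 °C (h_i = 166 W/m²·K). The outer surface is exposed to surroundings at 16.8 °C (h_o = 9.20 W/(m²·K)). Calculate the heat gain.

Q = 1060 W

Resistance network (inner→outer):
  R_conv,in = 1/(4πr²h) = 1/(4π·1.99²·166) = 1.211×10^-4 K/W
  R_cast iron = (1/1.99 − 1/2.00)/(4πk) = 0.002513/(4π·62.6) = 3.194×10^-6 K/W
  R_cork board = (1/2.00 − 1/2.62)/(4πk) = 0.1183/(4π·0.0524) = 0.1797 K/W
  R_conv,out = 1/(4πr²h) = 1/(4π·2.62²·9.20) = 0.001260 K/W
ΣR = 1.211×10^-4 + 3.194×10^-6 + 0.1797 + 0.001260 = 0.1811 K/W
Q = ΔT/ΣR = (-175 °C − 16.8 °C)/0.1811 = -1060 W
(Negative Q ⇒ heat flows inward; heat gain = 1060 W.)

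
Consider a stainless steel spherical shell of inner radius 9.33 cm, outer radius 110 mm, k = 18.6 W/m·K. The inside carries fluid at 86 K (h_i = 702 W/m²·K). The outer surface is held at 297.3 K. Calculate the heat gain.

Q = 10600 W

Treat each layer as a resistance in series:
  R_conv,in = 1/(4πr²h) = 1/(4π·0.0933²·702) = 0.01302 K/W
  R_stainless steel = (1/0.0933 − 1/0.110)/(4πk) = 1.627/(4π·18.6) = 0.006962 K/W
ΣR = 0.01302 + 0.006962 = 0.01998 K/W
Q = ΔT/ΣR = (86 K − 297.3 K)/0.01998 = -10600 W
(Negative Q ⇒ heat flows inward; heat gain = 10600 W.)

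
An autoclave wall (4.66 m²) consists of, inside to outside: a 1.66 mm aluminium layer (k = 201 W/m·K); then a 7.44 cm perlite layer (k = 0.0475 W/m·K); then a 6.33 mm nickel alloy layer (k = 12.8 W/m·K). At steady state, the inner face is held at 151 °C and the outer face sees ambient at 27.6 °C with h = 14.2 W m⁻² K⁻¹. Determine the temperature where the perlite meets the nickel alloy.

T = 32.9 °C

Treat each layer as a resistance in series:
  R_aluminium = L/(kA) = 0.00166/(201·4.66) = 1.772×10^-6 K/W
  R_perlite = L/(kA) = 0.0744/(0.0475·4.66) = 0.3361 K/W
  R_nickel alloy = L/(kA) = 0.00633/(12.8·4.66) = 1.061×10^-4 K/W
  R_conv,out = 1/(hA) = 1/(14.2·4.66) = 0.01511 K/W
ΣR = 1.772×10^-6 + 0.3361 + 1.061×10^-4 + 0.01511 = 0.3513 K/W
Q = ΔT/ΣR = (151 °C − 27.6 °C)/0.3513 = 351.3 W
From the inner boundary to the perlite/nickel alloy interface, ΣR_partial = 0.3361 K/W.
T_interface = T_in − Q·ΣR_partial = 151 °C − (351.3)(0.3361) = 32.9 °C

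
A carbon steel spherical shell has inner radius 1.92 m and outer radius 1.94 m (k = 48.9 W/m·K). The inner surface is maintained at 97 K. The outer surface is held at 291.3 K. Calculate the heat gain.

Q = 4πk·ΔT/(1/r₁ − 1/r₂) = 4π × 48.9 × 194.3 / (1/1.92 − 1/1.94) = 2.22×10^7 W

Q = 22200 kW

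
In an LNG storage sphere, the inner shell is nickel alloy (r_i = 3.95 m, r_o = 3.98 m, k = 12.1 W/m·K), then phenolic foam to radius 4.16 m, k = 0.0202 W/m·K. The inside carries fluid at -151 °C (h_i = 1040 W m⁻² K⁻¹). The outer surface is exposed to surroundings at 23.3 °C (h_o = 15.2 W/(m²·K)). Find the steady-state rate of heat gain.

Treat each layer as a resistance in series:
  R_conv,in = 1/(4πr²h) = 1/(4π·3.95²·1040) = 4.904×10^-6 K/W
  R_nickel alloy = (1/3.95 − 1/3.98)/(4πk) = 0.001908/(4π·12.1) = 1.255×10^-5 K/W
  R_phenolic foam = (1/3.98 − 1/4.16)/(4πk) = 0.01087/(4π·0.0202) = 0.04283 K/W
  R_conv,out = 1/(4πr²h) = 1/(4π·4.16²·15.2) = 3.025×10^-4 K/W
ΣR = 4.904×10^-6 + 1.255×10^-5 + 0.04283 + 3.025×10^-4 = 0.04315 K/W
Q = ΔT/ΣR = (-151 °C − 23.3 °C)/0.04315 = -4040 W
(Negative Q ⇒ heat flows inward; heat gain = 4040 W.)

Q = 4.04 kW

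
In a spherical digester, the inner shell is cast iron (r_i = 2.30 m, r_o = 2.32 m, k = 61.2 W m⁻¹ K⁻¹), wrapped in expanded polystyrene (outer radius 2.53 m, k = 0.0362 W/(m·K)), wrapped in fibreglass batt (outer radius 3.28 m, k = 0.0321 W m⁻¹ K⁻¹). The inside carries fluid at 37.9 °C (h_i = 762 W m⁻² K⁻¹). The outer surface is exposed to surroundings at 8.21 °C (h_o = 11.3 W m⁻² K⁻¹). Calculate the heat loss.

Q = 97.9 W

Treat each layer as a resistance in series:
  R_conv,in = 1/(4πr²h) = 1/(4π·2.30²·762) = 1.974×10^-5 K/W
  R_cast iron = (1/2.30 − 1/2.32)/(4πk) = 0.003748/(4π·61.2) = 4.874×10^-6 K/W
  R_expanded polystyrene = (1/2.32 − 1/2.53)/(4πk) = 0.03578/(4π·0.0362) = 0.07865 K/W
  R_fibreglass batt = (1/2.53 − 1/3.28)/(4πk) = 0.09038/(4π·0.0321) = 0.2241 K/W
  R_conv,out = 1/(4πr²h) = 1/(4π·3.28²·11.3) = 6.546×10^-4 K/W
ΣR = 1.974×10^-5 + 4.874×10^-6 + 0.07865 + 0.2241 + 6.546×10^-4 = 0.3034 K/W
Q = ΔT/ΣR = (37.9 °C − 8.21 °C)/0.3034 = 97.9 W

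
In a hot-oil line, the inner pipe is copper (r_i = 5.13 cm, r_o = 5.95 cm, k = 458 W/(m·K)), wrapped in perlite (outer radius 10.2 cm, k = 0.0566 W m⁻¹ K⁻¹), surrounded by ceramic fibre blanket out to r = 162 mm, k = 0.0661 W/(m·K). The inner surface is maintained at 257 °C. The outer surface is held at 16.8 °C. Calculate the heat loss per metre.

Series thermal resistances, inner to outer:
  R'_copper = ln(0.0595/0.0513)/(2πk) = 0.1483/(2π·458) = 5.153×10^-5 m·K/W
  R'_perlite = ln(0.102/0.0595)/(2πk) = 0.5390/(2π·0.0566) = 1.516 m·K/W
  R'_ceramic fibre blanket = ln(0.162/0.102)/(2πk) = 0.4626/(2π·0.0661) = 1.114 m·K/W
ΣR = 5.153×10^-5 + 1.516 + 1.114 = 2.630 m·K/W
Q' = ΔT/ΣR = (257 °C − 16.8 °C)/2.630 = 91.3 W/m

Q' = 91.3 W/m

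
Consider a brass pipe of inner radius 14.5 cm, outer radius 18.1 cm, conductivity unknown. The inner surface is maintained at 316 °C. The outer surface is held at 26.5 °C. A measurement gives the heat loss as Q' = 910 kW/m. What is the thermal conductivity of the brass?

k = 111 W/m·K

ΣR = ΔT/Q' = |316 − 26.5|/9.10×10^5 = 3.181×10^-4 m·K/W
ln(r₂/r₁)/(2πk) = 3.181×10^-4 ⇒ k = 0.2218/(2π·3.181×10^-4) = 111 W/m·K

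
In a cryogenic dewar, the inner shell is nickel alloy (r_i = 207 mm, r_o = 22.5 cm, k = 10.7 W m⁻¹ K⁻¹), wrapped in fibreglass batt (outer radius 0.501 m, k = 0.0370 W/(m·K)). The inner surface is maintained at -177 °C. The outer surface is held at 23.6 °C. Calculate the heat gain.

Q = 38.1 W

Series thermal resistances, inner to outer:
  R_nickel alloy = (1/0.207 − 1/0.225)/(4πk) = 0.3865/(4π·10.7) = 0.002874 K/W
  R_fibreglass batt = (1/0.225 − 1/0.501)/(4πk) = 2.448/(4π·0.0370) = 5.266 K/W
ΣR = 0.002874 + 5.266 = 5.269 K/W
Q = ΔT/ΣR = (-177 °C − 23.6 °C)/5.269 = -38.1 W
(Negative Q ⇒ heat flows inward; heat gain = 38.1 W.)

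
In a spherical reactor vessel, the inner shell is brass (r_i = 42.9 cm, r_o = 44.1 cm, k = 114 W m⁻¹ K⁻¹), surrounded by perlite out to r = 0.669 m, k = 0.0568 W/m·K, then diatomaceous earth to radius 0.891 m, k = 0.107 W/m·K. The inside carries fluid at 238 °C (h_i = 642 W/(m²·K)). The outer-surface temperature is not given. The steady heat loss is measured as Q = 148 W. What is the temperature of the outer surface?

Series resistances:
  R_conv,in = 1/(4πr²h) = 1/(4π·0.429²·642) = 6.735×10^-4 K/W
  R_brass = (1/0.429 − 1/0.441)/(4πk) = 0.06343/(4π·114) = 4.428×10^-5 K/W
  R_perlite = (1/0.441 − 1/0.669)/(4πk) = 0.7728/(4π·0.0568) = 1.083 K/W
  R_diatomaceous earth = (1/0.669 − 1/0.891)/(4πk) = 0.3724/(4π·0.107) = 0.2770 K/W
ΣR = 1.360 K/W
ΔT = Q·ΣR = 148 × 1.360 = 201.3 K
Heat flows outward, so T_out = T_in − ΔT = 238 − 201.3 = 36.7 °C

T_out = 36.7 °C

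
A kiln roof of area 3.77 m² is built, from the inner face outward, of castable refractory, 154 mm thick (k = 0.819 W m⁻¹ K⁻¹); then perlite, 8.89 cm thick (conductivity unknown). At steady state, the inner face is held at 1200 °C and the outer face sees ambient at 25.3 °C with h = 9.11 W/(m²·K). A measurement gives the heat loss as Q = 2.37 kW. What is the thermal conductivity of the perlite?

k = 0.0566 W/m·K

ΣR = ΔT/Q = |1200 − 25.3|/2370 = 0.4957 K/W
Known resistances:
  R_castable refractory = L/(kA) = 0.154/(0.819·3.77) = 0.04988 K/W
  R_conv,out = 1/(hA) = 1/(9.11·3.77) = 0.02912 K/W
R_perlite = ΣR − ΣR_known = 0.4957 − 0.07900 = 0.4167 K/W
L/(kA) = 0.4167 ⇒ k = 0.0889/(0.4167·3.77) = 0.0566 W/m·K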